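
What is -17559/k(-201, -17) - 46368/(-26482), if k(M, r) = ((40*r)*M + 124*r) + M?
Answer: 2882758545/1779206411 ≈ 1.6202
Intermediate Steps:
k(M, r) = M + 124*r + 40*M*r (k(M, r) = (40*M*r + 124*r) + M = (124*r + 40*M*r) + M = M + 124*r + 40*M*r)
-17559/k(-201, -17) - 46368/(-26482) = -17559/(-201 + 124*(-17) + 40*(-201)*(-17)) - 46368/(-26482) = -17559/(-201 - 2108 + 136680) - 46368*(-1/26482) = -17559/134371 + 23184/13241 = 2882758545/1779206411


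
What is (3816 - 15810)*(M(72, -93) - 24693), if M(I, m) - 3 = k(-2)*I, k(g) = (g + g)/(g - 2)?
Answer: 295268292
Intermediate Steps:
k(g) = 2*g/(-2 + g) (k(g) = (2*g)/(-2 + g) = 2*g/(-2 + g))
M(I, m) = 3 + I (M(I, m) = 3 + (2*(-2)/(-2 - 2))*I = 3 + (2*(-2)/(-4))*I = 3 + (2*(-2)*(-¼))*I = 3 + 1*I = 3 + I)
(3816 - 15810)*(M(72, -93) - 24693) = (3816 - 15810)*((3 + 72) - 24693) = -11994*(75 - 24693) = -11994*(-24618) = 295268292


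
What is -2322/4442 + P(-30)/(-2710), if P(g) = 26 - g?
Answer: -1635343/3009455 ≈ -0.54340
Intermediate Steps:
-2322/4442 + P(-30)/(-2710) = -2322/4442 + (26 - 1*(-30))/(-2710) = -2322*1/4442 + (26 + 30)*(-1/2710) = -1161/2221 + 56*(-1/2710) = -1161/2221 - 28/1355 = -1635343/3009455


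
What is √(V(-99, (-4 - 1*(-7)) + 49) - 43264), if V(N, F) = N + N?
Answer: I*√43462 ≈ 208.48*I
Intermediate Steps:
V(N, F) = 2*N
√(V(-99, (-4 - 1*(-7)) + 49) - 43264) = √(2*(-99) - 43264) = √(-198 - 43264) = √(-43462) = I*√43462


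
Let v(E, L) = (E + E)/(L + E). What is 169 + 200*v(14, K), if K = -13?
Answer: 5769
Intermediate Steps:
v(E, L) = 2*E/(E + L) (v(E, L) = (2*E)/(E + L) = 2*E/(E + L))
169 + 200*v(14, K) = 169 + 200*(2*14/(14 - 13)) = 169 + 200*(2*14/1) = 169 + 200*(2*14*1) = 169 + 200*28 = 169 + 5600 = 5769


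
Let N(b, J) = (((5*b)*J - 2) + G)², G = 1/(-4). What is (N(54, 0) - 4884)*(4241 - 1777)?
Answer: -12021702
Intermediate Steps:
G = -¼ ≈ -0.25000
N(b, J) = (-9/4 + 5*J*b)² (N(b, J) = (((5*b)*J - 2) - ¼)² = ((5*J*b - 2) - ¼)² = ((-2 + 5*J*b) - ¼)² = (-9/4 + 5*J*b)²)
(N(54, 0) - 4884)*(4241 - 1777) = ((-9 + 20*0*54)²/16 - 4884)*(4241 - 1777) = ((-9 + 0)²/16 - 4884)*2464 = ((1/16)*(-9)² - 4884)*2464 = ((1/16)*81 - 4884)*2464 = (81/16 - 4884)*2464 = -78063/16*2464 = -12021702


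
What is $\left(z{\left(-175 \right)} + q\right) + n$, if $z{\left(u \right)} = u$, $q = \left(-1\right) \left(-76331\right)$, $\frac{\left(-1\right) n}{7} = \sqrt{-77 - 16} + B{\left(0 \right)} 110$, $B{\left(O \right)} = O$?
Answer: $76156 - 7 i \sqrt{93} \approx 76156.0 - 67.506 i$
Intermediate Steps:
$n = - 7 i \sqrt{93}$ ($n = - 7 \left(\sqrt{-77 - 16} + 0 \cdot 110\right) = - 7 \left(\sqrt{-93} + 0\right) = - 7 \left(i \sqrt{93} + 0\right) = - 7 i \sqrt{93} \approx - 67.506 i$)
$q = 76331$
$\left(z{\left(-175 \right)} + q\right) + n = \left(-175 + 76331\right) - 7 i \sqrt{93} = 76156 - 7 i \sqrt{93}$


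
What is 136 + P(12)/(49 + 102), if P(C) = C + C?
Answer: 20560/151 ≈ 136.16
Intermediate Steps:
P(C) = 2*C
136 + P(12)/(49 + 102) = 136 + (2*12)/(49 + 102) = 136 + 24/151 = 20560/151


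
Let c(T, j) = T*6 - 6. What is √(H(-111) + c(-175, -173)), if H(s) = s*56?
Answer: 6*I*√202 ≈ 85.276*I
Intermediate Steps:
c(T, j) = -6 + 6*T (c(T, j) = 6*T - 6 = -6 + 6*T)
H(s) = 56*s
√(H(-111) + c(-175, -173)) = √(56*(-111) + (-6 + 6*(-175))) = √(-6216 + (-6 - 1050)) = √(-6216 - 1056) = √(-7272) = 6*I*√202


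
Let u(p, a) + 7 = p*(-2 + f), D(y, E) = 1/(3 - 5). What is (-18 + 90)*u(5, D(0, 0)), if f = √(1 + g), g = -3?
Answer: -1224 + 360*I*√2 ≈ -1224.0 + 509.12*I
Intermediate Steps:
f = I*√2 (f = √(1 - 3) = √(-2) = I*√2 ≈ 1.4142*I)
D(y, E) = -½ (D(y, E) = 1/(-2) = -½)
u(p, a) = -7 + p*(-2 + I*√2)
(-18 + 90)*u(5, D(0, 0)) = (-18 + 90)*(-7 - 2*5 + I*5*√2) = 72*(-7 - 10 + 5*I*√2) = 72*(-17 + 5*I*√2) = -1224 + 360*I*√2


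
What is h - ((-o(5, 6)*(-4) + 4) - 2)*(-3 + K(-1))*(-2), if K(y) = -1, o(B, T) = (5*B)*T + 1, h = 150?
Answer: -4698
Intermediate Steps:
o(B, T) = 1 + 5*B*T (o(B, T) = 5*B*T + 1 = 1 + 5*B*T)
h - ((-o(5, 6)*(-4) + 4) - 2)*(-3 + K(-1))*(-2) = 150 - ((-(1 + 5*5*6)*(-4) + 4) - 2)*(-3 - 1)*(-2) = 150 - ((-(1 + 150)*(-4) + 4) - 2)*(-4*(-2)) = 150 - ((-1*151*(-4) + 4) - 2)*8 = 150 - ((-151*(-4) + 4) - 2)*8 = 150 - ((604 + 4) - 2)*8 = 150 - (608 - 2)*8 = 150 - 606*8 = 150 - 1*4848 = 150 - 4848 = -4698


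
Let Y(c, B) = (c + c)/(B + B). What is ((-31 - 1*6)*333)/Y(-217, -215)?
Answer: -2649015/217 ≈ -12207.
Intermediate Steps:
Y(c, B) = c/B (Y(c, B) = (2*c)/((2*B)) = (2*c)*(1/(2*B)) = c/B)
((-31 - 1*6)*333)/Y(-217, -215) = ((-31 - 1*6)*333)/((-217/(-215))) = ((-31 - 6)*333)/((-217*(-1/215))) = (-37*333)/(217/215) = -12321*215/217 = -2649015/217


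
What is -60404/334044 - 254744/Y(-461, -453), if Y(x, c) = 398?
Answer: -10639968191/16618689 ≈ -640.24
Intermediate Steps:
-60404/334044 - 254744/Y(-461, -453) = -60404/334044 - 254744/398 = -60404*1/334044 - 254744*1/398 = -15101/83511 - 127372/199 = -10639968191/16618689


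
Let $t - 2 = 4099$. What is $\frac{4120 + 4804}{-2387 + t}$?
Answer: $\frac{4462}{857} \approx 5.2065$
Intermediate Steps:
$t = 4101$ ($t = 2 + 4099 = 4101$)
$\frac{4120 + 4804}{-2387 + t} = \frac{4120 + 4804}{-2387 + 4101} = \frac{8924}{1714} = 8924 \cdot \frac{1}{1714} = \frac{4462}{857}$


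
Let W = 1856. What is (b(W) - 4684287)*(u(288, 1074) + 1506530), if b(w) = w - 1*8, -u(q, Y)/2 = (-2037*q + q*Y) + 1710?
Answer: -9635513609322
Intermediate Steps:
u(q, Y) = -3420 + 4074*q - 2*Y*q (u(q, Y) = -2*((-2037*q + q*Y) + 1710) = -2*((-2037*q + Y*q) + 1710) = -2*(1710 - 2037*q + Y*q) = -3420 + 4074*q - 2*Y*q)
b(w) = -8 + w (b(w) = w - 8 = -8 + w)
(b(W) - 4684287)*(u(288, 1074) + 1506530) = ((-8 + 1856) - 4684287)*((-3420 + 4074*288 - 2*1074*288) + 1506530) = (1848 - 4684287)*((-3420 + 1173312 - 618624) + 1506530) = -4682439*(551268 + 1506530) = -4682439*2057798 = -9635513609322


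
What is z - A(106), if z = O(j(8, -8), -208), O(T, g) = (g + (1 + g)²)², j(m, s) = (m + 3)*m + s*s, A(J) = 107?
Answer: 1818254774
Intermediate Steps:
j(m, s) = s² + m*(3 + m) (j(m, s) = (3 + m)*m + s² = m*(3 + m) + s² = s² + m*(3 + m))
z = 1818254881 (z = (-208 + (1 - 208)²)² = (-208 + (-207)²)² = (-208 + 42849)² = 42641² = 1818254881)
z - A(106) = 1818254881 - 1*107 = 1818254881 - 107 = 1818254774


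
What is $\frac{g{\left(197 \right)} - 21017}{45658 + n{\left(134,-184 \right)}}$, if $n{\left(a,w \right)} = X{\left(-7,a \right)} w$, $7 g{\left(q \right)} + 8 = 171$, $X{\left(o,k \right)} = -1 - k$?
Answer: $- \frac{73478}{246743} \approx -0.29779$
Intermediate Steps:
$g{\left(q \right)} = \frac{163}{7}$ ($g{\left(q \right)} = - \frac{8}{7} + \frac{1}{7} \cdot 171 = - \frac{8}{7} + \frac{171}{7} = \frac{163}{7}$)
$n{\left(a,w \right)} = w \left(-1 - a\right)$ ($n{\left(a,w \right)} = \left(-1 - a\right) w = w \left(-1 - a\right)$)
$\frac{g{\left(197 \right)} - 21017}{45658 + n{\left(134,-184 \right)}} = \frac{\frac{163}{7} - 21017}{45658 - - 184 \left(1 + 134\right)} = - \frac{146956}{7 \left(45658 - \left(-184\right) 135\right)} = - \frac{146956}{7 \left(45658 + 24840\right)} = - \frac{146956}{7 \cdot 70498} = \left(- \frac{146956}{7}\right) \frac{1}{70498} = - \frac{73478}{246743}$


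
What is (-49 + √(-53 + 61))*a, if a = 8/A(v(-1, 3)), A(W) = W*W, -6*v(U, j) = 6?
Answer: -392 + 16*√2 ≈ -369.37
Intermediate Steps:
v(U, j) = -1 (v(U, j) = -⅙*6 = -1)
A(W) = W²
a = 8 (a = 8/((-1)²) = 8/1 = 8*1 = 8)
(-49 + √(-53 + 61))*a = (-49 + √(-53 + 61))*8 = (-49 + √8)*8 = (-49 + 2*√2)*8 = -392 + 16*√2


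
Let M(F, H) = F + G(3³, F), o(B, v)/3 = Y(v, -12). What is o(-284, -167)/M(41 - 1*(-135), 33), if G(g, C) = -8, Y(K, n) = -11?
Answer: -11/56 ≈ -0.19643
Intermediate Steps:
o(B, v) = -33 (o(B, v) = 3*(-11) = -33)
M(F, H) = -8 + F (M(F, H) = F - 8 = -8 + F)
o(-284, -167)/M(41 - 1*(-135), 33) = -33/(-8 + (41 - 1*(-135))) = -33/(-8 + (41 + 135)) = -33/(-8 + 176) = -33/168 = -33*1/168 = -11/56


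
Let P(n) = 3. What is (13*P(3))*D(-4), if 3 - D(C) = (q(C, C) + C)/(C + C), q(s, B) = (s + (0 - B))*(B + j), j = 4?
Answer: 195/2 ≈ 97.500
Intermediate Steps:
q(s, B) = (4 + B)*(s - B) (q(s, B) = (s + (0 - B))*(B + 4) = (s - B)*(4 + B) = (4 + B)*(s - B))
D(C) = 5/2 (D(C) = 3 - ((-C² - 4*C + 4*C + C*C) + C)/(C + C) = 3 - ((-C² - 4*C + 4*C + C²) + C)/(2*C) = 3 - (0 + C)*1/(2*C) = 3 - C*1/(2*C) = 3 - 1*½ = 3 - ½ = 5/2)
(13*P(3))*D(-4) = (13*3)*(5/2) = 39*(5/2) = 195/2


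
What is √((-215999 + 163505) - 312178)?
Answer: 8*I*√5698 ≈ 603.88*I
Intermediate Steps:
√((-215999 + 163505) - 312178) = √(-52494 - 312178) = √(-364672) = 8*I*√5698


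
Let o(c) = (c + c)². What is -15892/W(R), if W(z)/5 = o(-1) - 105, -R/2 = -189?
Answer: 15892/505 ≈ 31.469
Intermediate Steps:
R = 378 (R = -2*(-189) = 378)
o(c) = 4*c² (o(c) = (2*c)² = 4*c²)
W(z) = -505 (W(z) = 5*(4*(-1)² - 105) = 5*(4*1 - 105) = 5*(4 - 105) = 5*(-101) = -505)
-15892/W(R) = -15892/(-505) = -15892*(-1/505) = 15892/505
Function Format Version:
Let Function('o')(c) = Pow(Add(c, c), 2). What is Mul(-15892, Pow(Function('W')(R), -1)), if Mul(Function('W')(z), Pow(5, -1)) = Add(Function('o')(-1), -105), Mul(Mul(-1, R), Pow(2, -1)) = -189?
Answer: Rational(15892, 505) ≈ 31.469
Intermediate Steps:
R = 378 (R = Mul(-2, -189) = 378)
Function('o')(c) = Mul(4, Pow(c, 2)) (Function('o')(c) = Pow(Mul(2, c), 2) = Mul(4, Pow(c, 2)))
Function('W')(z) = -505 (Function('W')(z) = Mul(5, Add(Mul(4, Pow(-1, 2)), -105)) = Mul(5, Add(Mul(4, 1), -105)) = Mul(5, Add(4, -105)) = Mul(5, -101) = -505)
Mul(-15892, Pow(Function('W')(R), -1)) = Mul(-15892, Pow(-505, -1)) = Mul(-15892, Rational(-1, 505)) = Rational(15892, 505)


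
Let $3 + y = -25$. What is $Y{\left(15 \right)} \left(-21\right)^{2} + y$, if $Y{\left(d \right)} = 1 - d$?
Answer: $-6202$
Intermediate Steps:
$y = -28$ ($y = -3 - 25 = -28$)
$Y{\left(15 \right)} \left(-21\right)^{2} + y = \left(1 - 15\right) \left(-21\right)^{2} - 28 = \left(1 - 15\right) 441 - 28 = \left(-14\right) 441 - 28 = -6174 - 28 = -6202$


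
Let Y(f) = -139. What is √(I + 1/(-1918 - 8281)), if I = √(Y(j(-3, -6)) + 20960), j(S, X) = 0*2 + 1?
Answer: √(-10199 + 104019601*√20821)/10199 ≈ 12.012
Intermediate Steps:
j(S, X) = 1 (j(S, X) = 0 + 1 = 1)
I = √20821 (I = √(-139 + 20960) = √20821 ≈ 144.29)
√(I + 1/(-1918 - 8281)) = √(√20821 + 1/(-1918 - 8281)) = √(√20821 + 1/(-10199)) = √(√20821 - 1/10199) = √(-1/10199 + √20821)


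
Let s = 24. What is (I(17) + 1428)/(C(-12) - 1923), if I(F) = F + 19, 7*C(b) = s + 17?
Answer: -42/55 ≈ -0.76364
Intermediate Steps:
C(b) = 41/7 (C(b) = (24 + 17)/7 = (⅐)*41 = 41/7)
I(F) = 19 + F
(I(17) + 1428)/(C(-12) - 1923) = ((19 + 17) + 1428)/(41/7 - 1923) = (36 + 1428)/(-13420/7) = 1464*(-7/13420) = -42/55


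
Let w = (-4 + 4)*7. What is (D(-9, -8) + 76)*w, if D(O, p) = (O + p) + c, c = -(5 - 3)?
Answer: 0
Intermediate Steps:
c = -2 (c = -1*2 = -2)
D(O, p) = -2 + O + p (D(O, p) = (O + p) - 2 = -2 + O + p)
w = 0 (w = 0*7 = 0)
(D(-9, -8) + 76)*w = ((-2 - 9 - 8) + 76)*0 = (-19 + 76)*0 = 57*0 = 0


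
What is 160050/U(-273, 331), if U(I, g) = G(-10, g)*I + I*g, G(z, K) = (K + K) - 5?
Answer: -26675/44954 ≈ -0.59338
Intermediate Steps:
G(z, K) = -5 + 2*K (G(z, K) = 2*K - 5 = -5 + 2*K)
U(I, g) = I*g + I*(-5 + 2*g) (U(I, g) = (-5 + 2*g)*I + I*g = I*(-5 + 2*g) + I*g = I*g + I*(-5 + 2*g))
160050/U(-273, 331) = 160050/((-273*(-5 + 3*331))) = 160050/((-273*(-5 + 993))) = 160050/((-273*988)) = 160050/(-269724) = 160050*(-1/269724) = -26675/44954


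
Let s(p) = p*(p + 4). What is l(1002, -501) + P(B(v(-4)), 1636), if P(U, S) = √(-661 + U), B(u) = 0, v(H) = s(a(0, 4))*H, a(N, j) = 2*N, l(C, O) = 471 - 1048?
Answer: -577 + I*√661 ≈ -577.0 + 25.71*I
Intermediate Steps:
l(C, O) = -577
s(p) = p*(4 + p)
v(H) = 0 (v(H) = ((2*0)*(4 + 2*0))*H = (0*(4 + 0))*H = (0*4)*H = 0*H = 0)
l(1002, -501) + P(B(v(-4)), 1636) = -577 + √(-661 + 0) = -577 + √(-661) = -577 + I*√661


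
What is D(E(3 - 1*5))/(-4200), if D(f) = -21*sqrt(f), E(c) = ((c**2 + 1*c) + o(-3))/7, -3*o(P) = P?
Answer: sqrt(21)/1400 ≈ 0.0032733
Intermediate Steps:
o(P) = -P/3
E(c) = 1/7 + c/7 + c**2/7 (E(c) = ((c**2 + 1*c) - 1/3*(-3))/7 = ((c**2 + c) + 1)*(1/7) = ((c + c**2) + 1)*(1/7) = (1 + c + c**2)*(1/7) = 1/7 + c/7 + c**2/7)
D(E(3 - 1*5))/(-4200) = -21*sqrt(1/7 + (3 - 1*5)/7 + (3 - 1*5)**2/7)/(-4200) = -21*sqrt(1/7 + (3 - 5)/7 + (3 - 5)**2/7)*(-1/4200) = -21*sqrt(1/7 + (1/7)*(-2) + (1/7)*(-2)**2)*(-1/4200) = -21*sqrt(1/7 - 2/7 + (1/7)*4)*(-1/4200) = -21*sqrt(1/7 - 2/7 + 4/7)*(-1/4200) = -3*sqrt(21)*(-1/4200) = sqrt(21)/1400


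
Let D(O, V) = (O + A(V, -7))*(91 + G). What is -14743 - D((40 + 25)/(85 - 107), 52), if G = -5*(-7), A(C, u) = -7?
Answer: -148376/11 ≈ -13489.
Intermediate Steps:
G = 35
D(O, V) = -882 + 126*O (D(O, V) = (O - 7)*(91 + 35) = (-7 + O)*126 = -882 + 126*O)
-14743 - D((40 + 25)/(85 - 107), 52) = -14743 - (-882 + 126*((40 + 25)/(85 - 107))) = -14743 - (-882 + 126*(65/(-22))) = -14743 - (-882 + 126*(65*(-1/22))) = -14743 - (-882 + 126*(-65/22)) = -14743 - (-882 - 4095/11) = -14743 - 1*(-13797/11) = -14743 + 13797/11 = -148376/11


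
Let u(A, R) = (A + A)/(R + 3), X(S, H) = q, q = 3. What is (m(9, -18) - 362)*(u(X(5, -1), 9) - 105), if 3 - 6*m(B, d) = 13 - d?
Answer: 114950/3 ≈ 38317.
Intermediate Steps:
X(S, H) = 3
u(A, R) = 2*A/(3 + R) (u(A, R) = (2*A)/(3 + R) = 2*A/(3 + R))
m(B, d) = -5/3 + d/6 (m(B, d) = ½ - (13 - d)/6 = ½ + (-13/6 + d/6) = -5/3 + d/6)
(m(9, -18) - 362)*(u(X(5, -1), 9) - 105) = ((-5/3 + (⅙)*(-18)) - 362)*(2*3/(3 + 9) - 105) = ((-5/3 - 3) - 362)*(2*3/12 - 105) = (-14/3 - 362)*(2*3*(1/12) - 105) = -1100*(½ - 105)/3 = -1100/3*(-209/2) = 114950/3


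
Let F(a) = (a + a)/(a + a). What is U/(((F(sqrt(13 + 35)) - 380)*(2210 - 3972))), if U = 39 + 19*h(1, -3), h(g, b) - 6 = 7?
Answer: 143/333899 ≈ 0.00042827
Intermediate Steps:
F(a) = 1 (F(a) = (2*a)/((2*a)) = (2*a)*(1/(2*a)) = 1)
h(g, b) = 13 (h(g, b) = 6 + 7 = 13)
U = 286 (U = 39 + 19*13 = 39 + 247 = 286)
U/(((F(sqrt(13 + 35)) - 380)*(2210 - 3972))) = 286/(((1 - 380)*(2210 - 3972))) = 286/((-379*(-1762))) = 286/667798 = 286*(1/667798) = 143/333899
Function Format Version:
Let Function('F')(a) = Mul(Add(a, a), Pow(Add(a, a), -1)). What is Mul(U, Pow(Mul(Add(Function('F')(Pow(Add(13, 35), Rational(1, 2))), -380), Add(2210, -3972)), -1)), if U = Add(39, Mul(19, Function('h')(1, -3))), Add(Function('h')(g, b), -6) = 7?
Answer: Rational(143, 333899) ≈ 0.00042827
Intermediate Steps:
Function('F')(a) = 1 (Function('F')(a) = Mul(Mul(2, a), Pow(Mul(2, a), -1)) = Mul(Mul(2, a), Mul(Rational(1, 2), Pow(a, -1))) = 1)
Function('h')(g, b) = 13 (Function('h')(g, b) = Add(6, 7) = 13)
U = 286 (U = Add(39, Mul(19, 13)) = Add(39, 247) = 286)
Mul(U, Pow(Mul(Add(Function('F')(Pow(Add(13, 35), Rational(1, 2))), -380), Add(2210, -3972)), -1)) = Mul(286, Pow(Mul(Add(1, -380), Add(2210, -3972)), -1)) = Mul(286, Pow(Mul(-379, -1762), -1)) = Mul(286, Pow(667798, -1)) = Mul(286, Rational(1, 667798)) = Rational(143, 333899)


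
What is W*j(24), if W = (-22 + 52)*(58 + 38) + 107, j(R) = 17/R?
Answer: 50779/24 ≈ 2115.8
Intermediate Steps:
W = 2987 (W = 30*96 + 107 = 2880 + 107 = 2987)
W*j(24) = 2987*(17/24) = 50779/24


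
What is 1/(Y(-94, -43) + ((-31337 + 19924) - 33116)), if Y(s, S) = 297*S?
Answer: -1/57300 ≈ -1.7452e-5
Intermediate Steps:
1/(Y(-94, -43) + ((-31337 + 19924) - 33116)) = 1/(297*(-43) + ((-31337 + 19924) - 33116)) = 1/(-12771 + (-11413 - 33116)) = 1/(-12771 - 44529) = 1/(-57300) = -1/57300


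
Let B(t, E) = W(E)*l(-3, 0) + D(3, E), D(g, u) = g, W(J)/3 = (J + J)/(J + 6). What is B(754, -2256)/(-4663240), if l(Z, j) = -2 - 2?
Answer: 2633/582905000 ≈ 4.5170e-6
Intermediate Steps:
W(J) = 6*J/(6 + J) (W(J) = 3*((J + J)/(J + 6)) = 3*((2*J)/(6 + J)) = 3*(2*J/(6 + J)) = 6*J/(6 + J))
l(Z, j) = -4
B(t, E) = 3 - 24*E/(6 + E) (B(t, E) = (6*E/(6 + E))*(-4) + 3 = -24*E/(6 + E) + 3 = 3 - 24*E/(6 + E))
B(754, -2256)/(-4663240) = (3*(6 - 7*(-2256))/(6 - 2256))/(-4663240) = (3*(6 + 15792)/(-2250))*(-1/4663240) = (3*(-1/2250)*15798)*(-1/4663240) = -2633/125*(-1/4663240) = 2633/582905000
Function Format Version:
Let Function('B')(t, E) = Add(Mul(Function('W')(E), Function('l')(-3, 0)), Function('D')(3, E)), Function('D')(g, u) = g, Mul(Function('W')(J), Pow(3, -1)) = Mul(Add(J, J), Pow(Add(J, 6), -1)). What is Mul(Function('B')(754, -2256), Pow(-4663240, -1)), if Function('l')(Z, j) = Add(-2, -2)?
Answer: Rational(2633, 582905000) ≈ 4.5170e-6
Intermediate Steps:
Function('W')(J) = Mul(6, J, Pow(Add(6, J), -1)) (Function('W')(J) = Mul(3, Mul(Add(J, J), Pow(Add(J, 6), -1))) = Mul(3, Mul(Mul(2, J), Pow(Add(6, J), -1))) = Mul(3, Mul(2, J, Pow(Add(6, J), -1))) = Mul(6, J, Pow(Add(6, J), -1)))
Function('l')(Z, j) = -4
Function('B')(t, E) = Add(3, Mul(-24, E, Pow(Add(6, E), -1))) (Function('B')(t, E) = Add(Mul(Mul(6, E, Pow(Add(6, E), -1)), -4), 3) = Add(Mul(-24, E, Pow(Add(6, E), -1)), 3) = Add(3, Mul(-24, E, Pow(Add(6, E), -1))))
Mul(Function('B')(754, -2256), Pow(-4663240, -1)) = Mul(Mul(3, Pow(Add(6, -2256), -1), Add(6, Mul(-7, -2256))), Pow(-4663240, -1)) = Mul(Mul(3, Pow(-2250, -1), Add(6, 15792)), Rational(-1, 4663240)) = Mul(Mul(3, Rational(-1, 2250), 15798), Rational(-1, 4663240)) = Mul(Rational(-2633, 125), Rational(-1, 4663240)) = Rational(2633, 582905000)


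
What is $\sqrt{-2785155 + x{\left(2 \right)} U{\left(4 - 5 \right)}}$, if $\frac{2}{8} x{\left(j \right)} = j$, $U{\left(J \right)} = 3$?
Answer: $3 i \sqrt{309459} \approx 1668.9 i$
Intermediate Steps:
$x{\left(j \right)} = 4 j$
$\sqrt{-2785155 + x{\left(2 \right)} U{\left(4 - 5 \right)}} = \sqrt{-2785155 + 4 \cdot 2 \cdot 3} = \sqrt{-2785155 + 8 \cdot 3} = \sqrt{-2785155 + 24} = \sqrt{-2785131} = 3 i \sqrt{309459}$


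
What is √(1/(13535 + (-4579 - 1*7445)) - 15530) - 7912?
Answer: -7912 + I*√35456867619/1511 ≈ -7912.0 + 124.62*I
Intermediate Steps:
√(1/(13535 + (-4579 - 1*7445)) - 15530) - 7912 = √(1/(13535 + (-4579 - 7445)) - 15530) - 7912 = √(1/(13535 - 12024) - 15530) - 7912 = √(1/1511 - 15530) - 7912 = √(-23465829/1511) - 7912 = I*√35456867619/1511 - 7912 = -7912 + I*√35456867619/1511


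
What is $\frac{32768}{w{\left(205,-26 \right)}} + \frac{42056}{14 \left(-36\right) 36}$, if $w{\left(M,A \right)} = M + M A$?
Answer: $- \frac{14465707}{1660500} \approx -8.7117$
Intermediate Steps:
$w{\left(M,A \right)} = M + A M$
$\frac{32768}{w{\left(205,-26 \right)}} + \frac{42056}{14 \left(-36\right) 36} = \frac{32768}{205 \left(1 - 26\right)} + \frac{42056}{14 \left(-36\right) 36} = \frac{32768}{205 \left(-25\right)} + \frac{42056}{\left(-504\right) 36} = \frac{32768}{-5125} + \frac{42056}{-18144} = 32768 \left(- \frac{1}{5125}\right) + 42056 \left(- \frac{1}{18144}\right) = - \frac{32768}{5125} - \frac{751}{324} = - \frac{14465707}{1660500}$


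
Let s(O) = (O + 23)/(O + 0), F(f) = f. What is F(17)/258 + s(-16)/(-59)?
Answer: 8927/121776 ≈ 0.073307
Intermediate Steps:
s(O) = (23 + O)/O
F(17)/258 + s(-16)/(-59) = 17/258 + ((23 - 16)/(-16))/(-59) = 17*(1/258) - 1/16*7*(-1/59) = 17/258 - 7/16*(-1/59) = 17/258 + 7/944 = 8927/121776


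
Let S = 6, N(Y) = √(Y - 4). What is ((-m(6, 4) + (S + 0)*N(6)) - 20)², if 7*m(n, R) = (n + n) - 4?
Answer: 25432/49 - 1776*√2/7 ≈ 160.21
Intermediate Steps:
m(n, R) = -4/7 + 2*n/7 (m(n, R) = ((n + n) - 4)/7 = (2*n - 4)/7 = (-4 + 2*n)/7 = -4/7 + 2*n/7)
N(Y) = √(-4 + Y)
((-m(6, 4) + (S + 0)*N(6)) - 20)² = ((-(-4/7 + (2/7)*6) + (6 + 0)*√(-4 + 6)) - 20)² = ((-(-4/7 + 12/7) + 6*√2) - 20)² = ((-1*8/7 + 6*√2) - 20)² = ((-8/7 + 6*√2) - 20)² = (-148/7 + 6*√2)²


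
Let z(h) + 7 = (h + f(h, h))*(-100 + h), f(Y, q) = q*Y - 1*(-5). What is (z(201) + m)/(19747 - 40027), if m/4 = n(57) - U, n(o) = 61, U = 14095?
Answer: -337097/1690 ≈ -199.47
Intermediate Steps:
f(Y, q) = 5 + Y*q (f(Y, q) = Y*q + 5 = 5 + Y*q)
z(h) = -7 + (-100 + h)*(5 + h + h**2) (z(h) = -7 + (h + (5 + h*h))*(-100 + h) = -7 + (h + (5 + h**2))*(-100 + h) = -7 + (5 + h + h**2)*(-100 + h) = -7 + (-100 + h)*(5 + h + h**2))
m = -56136 (m = 4*(61 - 1*14095) = 4*(61 - 14095) = 4*(-14034) = -56136)
(z(201) + m)/(19747 - 40027) = ((-507 + 201**3 - 99*201**2 - 95*201) - 56136)/(19747 - 40027) = ((-507 + 8120601 - 99*40401 - 19095) - 56136)/(-20280) = ((-507 + 8120601 - 3999699 - 19095) - 56136)*(-1/20280) = (4101300 - 56136)*(-1/20280) = 4045164*(-1/20280) = -337097/1690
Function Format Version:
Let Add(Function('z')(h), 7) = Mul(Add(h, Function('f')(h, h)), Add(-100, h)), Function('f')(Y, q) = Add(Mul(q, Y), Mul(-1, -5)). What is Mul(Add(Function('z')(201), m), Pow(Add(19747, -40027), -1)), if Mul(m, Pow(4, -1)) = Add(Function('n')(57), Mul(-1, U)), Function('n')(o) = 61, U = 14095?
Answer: Rational(-337097, 1690) ≈ -199.47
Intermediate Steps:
Function('f')(Y, q) = Add(5, Mul(Y, q)) (Function('f')(Y, q) = Add(Mul(Y, q), 5) = Add(5, Mul(Y, q)))
Function('z')(h) = Add(-7, Mul(Add(-100, h), Add(5, h, Pow(h, 2)))) (Function('z')(h) = Add(-7, Mul(Add(h, Add(5, Mul(h, h))), Add(-100, h))) = Add(-7, Mul(Add(h, Add(5, Pow(h, 2))), Add(-100, h))) = Add(-7, Mul(Add(5, h, Pow(h, 2)), Add(-100, h))) = Add(-7, Mul(Add(-100, h), Add(5, h, Pow(h, 2)))))
m = -56136 (m = Mul(4, Add(61, Mul(-1, 14095))) = Mul(4, Add(61, -14095)) = Mul(4, -14034) = -56136)
Mul(Add(Function('z')(201), m), Pow(Add(19747, -40027), -1)) = Mul(Add(Add(-507, Pow(201, 3), Mul(-99, Pow(201, 2)), Mul(-95, 201)), -56136), Pow(Add(19747, -40027), -1)) = Mul(Add(Add(-507, 8120601, Mul(-99, 40401), -19095), -56136), Pow(-20280, -1)) = Mul(Add(Add(-507, 8120601, -3999699, -19095), -56136), Rational(-1, 20280)) = Mul(Add(4101300, -56136), Rational(-1, 20280)) = Mul(4045164, Rational(-1, 20280)) = Rational(-337097, 1690)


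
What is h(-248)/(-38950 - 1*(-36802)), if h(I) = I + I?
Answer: 124/537 ≈ 0.23091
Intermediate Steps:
h(I) = 2*I
h(-248)/(-38950 - 1*(-36802)) = (2*(-248))/(-38950 - 1*(-36802)) = -496/(-38950 + 36802) = -496/(-2148) = -496*(-1/2148) = 124/537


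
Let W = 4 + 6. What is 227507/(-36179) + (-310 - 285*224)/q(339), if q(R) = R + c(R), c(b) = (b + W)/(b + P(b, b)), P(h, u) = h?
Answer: -125071433549/640621553 ≈ -195.23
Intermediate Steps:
W = 10
c(b) = (10 + b)/(2*b) (c(b) = (b + 10)/(b + b) = (10 + b)/((2*b)) = (10 + b)*(1/(2*b)) = (10 + b)/(2*b))
q(R) = R + (10 + R)/(2*R)
227507/(-36179) + (-310 - 285*224)/q(339) = 227507/(-36179) + (-310 - 285*224)/(½ + 339 + 5/339) = 227507*(-1/36179) + (-310 - 63840)/(½ + 339 + 5*(1/339)) = -227507/36179 - 64150/(½ + 339 + 5/339) = -227507/36179 - 64150/230191/678 = -227507/36179 - 64150*678/230191 = -227507/36179 - 43493700/230191 = -125071433549/640621553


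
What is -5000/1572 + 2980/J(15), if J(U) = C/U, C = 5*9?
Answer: 129710/131 ≈ 990.15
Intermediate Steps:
C = 45
J(U) = 45/U
-5000/1572 + 2980/J(15) = -5000/1572 + 2980/((45/15)) = -5000*1/1572 + 2980/((45*(1/15))) = -1250/393 + 2980/3 = 129710/131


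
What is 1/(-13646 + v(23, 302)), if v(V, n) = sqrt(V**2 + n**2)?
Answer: -13646/186121583 - sqrt(91733)/186121583 ≈ -7.4945e-5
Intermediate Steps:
1/(-13646 + v(23, 302)) = 1/(-13646 + sqrt(23**2 + 302**2)) = 1/(-13646 + sqrt(529 + 91204)) = 1/(-13646 + sqrt(91733))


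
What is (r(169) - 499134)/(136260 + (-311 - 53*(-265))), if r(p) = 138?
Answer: -27722/8333 ≈ -3.3268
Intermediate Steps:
(r(169) - 499134)/(136260 + (-311 - 53*(-265))) = (138 - 499134)/(136260 + (-311 - 53*(-265))) = -498996/(136260 + (-311 + 14045)) = -498996/(136260 + 13734) = -498996/149994 = -498996*1/149994 = -27722/8333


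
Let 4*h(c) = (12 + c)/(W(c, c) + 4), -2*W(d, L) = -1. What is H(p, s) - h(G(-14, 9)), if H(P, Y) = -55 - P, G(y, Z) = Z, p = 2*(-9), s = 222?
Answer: -229/6 ≈ -38.167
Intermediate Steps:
p = -18
W(d, L) = ½ (W(d, L) = -½*(-1) = ½)
h(c) = ⅔ + c/18 (h(c) = ((12 + c)/(½ + 4))/4 = ((12 + c)/(9/2))/4 = ((12 + c)*(2/9))/4 = (8/3 + 2*c/9)/4 = ⅔ + c/18)
H(p, s) - h(G(-14, 9)) = (-55 - 1*(-18)) - (⅔ + (1/18)*9) = (-55 + 18) - (⅔ + ½) = -37 - 1*7/6 = -37 - 7/6 = -229/6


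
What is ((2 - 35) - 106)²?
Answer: 19321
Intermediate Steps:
((2 - 35) - 106)² = (-33 - 106)² = (-139)² = 19321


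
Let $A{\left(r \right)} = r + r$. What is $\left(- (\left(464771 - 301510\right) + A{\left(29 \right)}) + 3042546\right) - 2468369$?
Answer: $410858$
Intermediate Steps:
$A{\left(r \right)} = 2 r$
$\left(- (\left(464771 - 301510\right) + A{\left(29 \right)}) + 3042546\right) - 2468369 = \left(- (\left(464771 - 301510\right) + 2 \cdot 29) + 3042546\right) - 2468369 = \left(- (163261 + 58) + 3042546\right) - 2468369 = \left(\left(-1\right) 163319 + 3042546\right) - 2468369 = \left(-163319 + 3042546\right) - 2468369 = 2879227 - 2468369 = 410858$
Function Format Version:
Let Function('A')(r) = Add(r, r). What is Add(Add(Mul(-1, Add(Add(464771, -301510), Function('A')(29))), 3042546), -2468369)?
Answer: 410858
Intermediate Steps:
Function('A')(r) = Mul(2, r)
Add(Add(Mul(-1, Add(Add(464771, -301510), Function('A')(29))), 3042546), -2468369) = Add(Add(Mul(-1, Add(Add(464771, -301510), Mul(2, 29))), 3042546), -2468369) = Add(Add(Mul(-1, Add(163261, 58)), 3042546), -2468369) = Add(Add(Mul(-1, 163319), 3042546), -2468369) = Add(Add(-163319, 3042546), -2468369) = Add(2879227, -2468369) = 410858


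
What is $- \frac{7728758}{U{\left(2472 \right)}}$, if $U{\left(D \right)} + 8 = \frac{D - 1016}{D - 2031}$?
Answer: $\frac{243455877}{148} \approx 1.645 \cdot 10^{6}$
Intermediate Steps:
$U{\left(D \right)} = -8 + \frac{-1016 + D}{-2031 + D}$ ($U{\left(D \right)} = -8 + \frac{D - 1016}{D - 2031} = -8 + \frac{-1016 + D}{-2031 + D}$)
$- \frac{7728758}{U{\left(2472 \right)}} = - \frac{7728758}{7 \frac{1}{-2031 + 2472} \left(2176 - 2472\right)} = - \frac{7728758}{7 \cdot \frac{1}{441} \left(2176 - 2472\right)} = - \frac{7728758}{7 \cdot \frac{1}{441} \left(-296\right)} = - \frac{7728758}{- \frac{296}{63}} = \left(-7728758\right) \left(- \frac{63}{296}\right) = \frac{243455877}{148}$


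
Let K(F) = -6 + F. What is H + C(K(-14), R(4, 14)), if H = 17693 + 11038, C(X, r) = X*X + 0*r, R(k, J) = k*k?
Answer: 29131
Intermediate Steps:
R(k, J) = k²
C(X, r) = X² (C(X, r) = X² + 0 = X²)
H = 28731
H + C(K(-14), R(4, 14)) = 28731 + (-6 - 14)² = 28731 + (-20)² = 28731 + 400 = 29131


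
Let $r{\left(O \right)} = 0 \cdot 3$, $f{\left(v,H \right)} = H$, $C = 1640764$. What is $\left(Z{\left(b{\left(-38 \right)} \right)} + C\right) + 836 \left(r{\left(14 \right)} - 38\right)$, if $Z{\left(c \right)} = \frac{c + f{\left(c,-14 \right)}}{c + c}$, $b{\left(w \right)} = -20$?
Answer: $\frac{32179937}{20} \approx 1.609 \cdot 10^{6}$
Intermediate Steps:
$r{\left(O \right)} = 0$
$Z{\left(c \right)} = \frac{-14 + c}{2 c}$ ($Z{\left(c \right)} = \frac{c - 14}{c + c} = \frac{-14 + c}{2 c}$)
$\left(Z{\left(b{\left(-38 \right)} \right)} + C\right) + 836 \left(r{\left(14 \right)} - 38\right) = \left(\frac{-14 - 20}{2 \left(-20\right)} + 1640764\right) + 836 \left(0 - 38\right) = \left(\frac{1}{2} \left(- \frac{1}{20}\right) \left(-34\right) + 1640764\right) + 836 \left(-38\right) = \left(\frac{17}{20} + 1640764\right) - 31768 = \frac{32815297}{20} - 31768 = \frac{32179937}{20}$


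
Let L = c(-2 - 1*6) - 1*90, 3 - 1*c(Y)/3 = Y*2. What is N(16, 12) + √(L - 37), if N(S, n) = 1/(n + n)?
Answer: 1/24 + I*√70 ≈ 0.041667 + 8.3666*I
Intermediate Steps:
c(Y) = 9 - 6*Y (c(Y) = 9 - 3*Y*2 = 9 - 6*Y)
L = -33 (L = (9 - 6*(-2 - 1*6)) - 1*90 = (9 - 6*(-2 - 6)) - 90 = (9 - 6*(-8)) - 90 = (9 + 48) - 90 = 57 - 90 = -33)
N(S, n) = 1/(2*n)
N(16, 12) + √(L - 37) = (½)/12 + √(-33 - 37) = (½)*(1/12) + √(-70) = 1/24 + I*√70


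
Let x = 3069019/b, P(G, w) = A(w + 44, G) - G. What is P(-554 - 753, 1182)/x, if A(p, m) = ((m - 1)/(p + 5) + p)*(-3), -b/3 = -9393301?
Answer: -82138133126631/3777962389 ≈ -21741.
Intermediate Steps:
b = 28179903 (b = -3*(-9393301) = 28179903)
A(p, m) = -3*p - 3*(-1 + m)/(5 + p) (A(p, m) = ((-1 + m)/(5 + p) + p)*(-3) = (p + (-1 + m)/(5 + p))*(-3) = -3*p - 3*(-1 + m)/(5 + p))
P(G, w) = -G + 3*(-219 - G - (44 + w)² - 5*w)/(49 + w) (P(G, w) = 3*(1 - G - (w + 44)² - 5*(w + 44))/(5 + (w + 44)) - G = 3*(1 - G - (44 + w)² - 5*(44 + w))/(5 + (44 + w)) - G = 3*(1 - G - (44 + w)² + (-220 - 5*w))/(49 + w) - G = 3*(-219 - G - (44 + w)² - 5*w)/(49 + w) - G = -G + 3*(-219 - G - (44 + w)² - 5*w)/(49 + w))
x = 3069019/28179903 ≈ 0.10891
P(-554 - 753, 1182)/x = ((-6465 - 279*1182 - 52*(-554 - 753) - 3*1182² - 1*(-554 - 753)*1182)/(49 + 1182))/(3069019/28179903) = ((-6465 - 329778 - 52*(-1307) - 3*1397124 - 1*(-1307)*1182)/1231)*(28179903/3069019) = ((-6465 - 329778 + 67964 - 4191372 + 1544874)/1231)*(28179903/3069019) = ((1/1231)*(-2914777))*(28179903/3069019) = -2914777/1231*28179903/3069019 = -82138133126631/3777962389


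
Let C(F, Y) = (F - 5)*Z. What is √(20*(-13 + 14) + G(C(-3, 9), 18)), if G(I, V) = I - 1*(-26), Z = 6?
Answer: I*√2 ≈ 1.4142*I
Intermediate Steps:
C(F, Y) = -30 + 6*F (C(F, Y) = (F - 5)*6 = (-5 + F)*6 = -30 + 6*F)
G(I, V) = 26 + I (G(I, V) = I + 26 = 26 + I)
√(20*(-13 + 14) + G(C(-3, 9), 18)) = √(20*(-13 + 14) + (26 + (-30 + 6*(-3)))) = √(20*1 + (26 + (-30 - 18))) = √(20 + (26 - 48)) = √(20 - 22) = √(-2) = I*√2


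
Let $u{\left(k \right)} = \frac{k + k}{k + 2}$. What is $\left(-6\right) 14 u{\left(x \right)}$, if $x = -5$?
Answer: $-280$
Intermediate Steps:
$u{\left(k \right)} = \frac{2 k}{2 + k}$
$\left(-6\right) 14 u{\left(x \right)} = \left(-6\right) 14 \cdot 2 \left(-5\right) \frac{1}{2 - 5} = - 84 \cdot 2 \left(-5\right) \frac{1}{-3} = - 84 \cdot 2 \left(-5\right) \left(- \frac{1}{3}\right) = \left(-84\right) \frac{10}{3} = -280$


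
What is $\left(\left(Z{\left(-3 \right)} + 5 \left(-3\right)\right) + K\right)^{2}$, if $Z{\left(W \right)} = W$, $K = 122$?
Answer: $10816$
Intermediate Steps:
$\left(\left(Z{\left(-3 \right)} + 5 \left(-3\right)\right) + K\right)^{2} = \left(\left(-3 + 5 \left(-3\right)\right) + 122\right)^{2} = \left(\left(-3 - 15\right) + 122\right)^{2} = \left(-18 + 122\right)^{2} = 104^{2} = 10816$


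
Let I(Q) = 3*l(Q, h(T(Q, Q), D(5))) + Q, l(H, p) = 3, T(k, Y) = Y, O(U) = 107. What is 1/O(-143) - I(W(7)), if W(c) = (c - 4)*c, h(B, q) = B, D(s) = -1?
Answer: -3209/107 ≈ -29.991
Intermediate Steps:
W(c) = c*(-4 + c) (W(c) = (-4 + c)*c = c*(-4 + c))
I(Q) = 9 + Q (I(Q) = 3*3 + Q = 9 + Q)
1/O(-143) - I(W(7)) = 1/107 - (9 + 7*(-4 + 7)) = 1/107 - (9 + 7*3) = 1/107 - (9 + 21) = 1/107 - 1*30 = 1/107 - 30 = -3209/107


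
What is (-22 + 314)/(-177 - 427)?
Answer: -73/151 ≈ -0.48344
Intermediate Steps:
(-22 + 314)/(-177 - 427) = 292/(-604) = 292*(-1/604) = -73/151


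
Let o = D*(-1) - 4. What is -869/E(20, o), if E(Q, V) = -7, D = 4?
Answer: 869/7 ≈ 124.14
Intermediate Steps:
o = -8 (o = 4*(-1) - 4 = -4 - 4 = -8)
-869/E(20, o) = -869/(-7) = -869*(-⅐) = 869/7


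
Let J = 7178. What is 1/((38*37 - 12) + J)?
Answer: 1/8572 ≈ 0.00011666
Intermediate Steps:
1/((38*37 - 12) + J) = 1/((38*37 - 12) + 7178) = 1/((1406 - 12) + 7178) = 1/(1394 + 7178) = 1/8572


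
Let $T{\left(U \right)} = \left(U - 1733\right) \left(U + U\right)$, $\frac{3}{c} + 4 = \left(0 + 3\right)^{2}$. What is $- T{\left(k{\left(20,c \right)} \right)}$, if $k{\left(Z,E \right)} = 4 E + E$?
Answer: $10380$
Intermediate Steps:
$c = \frac{3}{5}$ ($c = \frac{3}{-4 + \left(0 + 3\right)^{2}} = \frac{3}{-4 + 3^{2}} = \frac{3}{-4 + 9} = \frac{3}{5} \approx 0.6$)
$k{\left(Z,E \right)} = 5 E$
$T{\left(U \right)} = 2 U \left(-1733 + U\right)$ ($T{\left(U \right)} = \left(-1733 + U\right) 2 U = 2 U \left(-1733 + U\right)$)
$- T{\left(k{\left(20,c \right)} \right)} = - 2 \cdot 5 \cdot \frac{3}{5} \left(-1733 + 5 \cdot \frac{3}{5}\right) = - 2 \cdot 3 \left(-1733 + 3\right) = - 2 \cdot 3 \left(-1730\right) = \left(-1\right) \left(-10380\right) = 10380$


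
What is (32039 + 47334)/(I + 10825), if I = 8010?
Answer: 79373/18835 ≈ 4.2141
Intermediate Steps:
(32039 + 47334)/(I + 10825) = (32039 + 47334)/(8010 + 10825) = 79373/18835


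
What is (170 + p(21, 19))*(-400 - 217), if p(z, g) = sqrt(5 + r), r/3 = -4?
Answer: -104890 - 617*I*sqrt(7) ≈ -1.0489e+5 - 1632.4*I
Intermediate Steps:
r = -12 (r = 3*(-4) = -12)
p(z, g) = I*sqrt(7) (p(z, g) = sqrt(5 - 12) = sqrt(-7) = I*sqrt(7))
(170 + p(21, 19))*(-400 - 217) = (170 + I*sqrt(7))*(-400 - 217) = (170 + I*sqrt(7))*(-617) = -104890 - 617*I*sqrt(7)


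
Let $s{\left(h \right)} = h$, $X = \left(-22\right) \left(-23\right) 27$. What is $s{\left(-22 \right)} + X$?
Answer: $13640$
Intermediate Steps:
$X = 13662$ ($X = 506 \cdot 27 = 13662$)
$s{\left(-22 \right)} + X = -22 + 13662 = 13640$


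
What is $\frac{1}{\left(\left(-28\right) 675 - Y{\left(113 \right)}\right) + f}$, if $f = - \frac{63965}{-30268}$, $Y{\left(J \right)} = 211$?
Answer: $- \frac{30268}{578387783} \approx -5.2332 \cdot 10^{-5}$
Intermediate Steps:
$f = \frac{63965}{30268}$ ($f = \left(-63965\right) \left(- \frac{1}{30268}\right) = \frac{63965}{30268} \approx 2.1133$)
$\frac{1}{\left(\left(-28\right) 675 - Y{\left(113 \right)}\right) + f} = \frac{1}{\left(\left(-28\right) 675 - 211\right) + \frac{63965}{30268}} = \frac{1}{\left(-18900 - 211\right) + \frac{63965}{30268}} = \frac{1}{-19111 + \frac{63965}{30268}} = \frac{1}{- \frac{578387783}{30268}} = - \frac{30268}{578387783}$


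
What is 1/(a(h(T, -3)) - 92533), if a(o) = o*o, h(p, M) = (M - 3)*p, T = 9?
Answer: -1/89617 ≈ -1.1159e-5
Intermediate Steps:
h(p, M) = p*(-3 + M) (h(p, M) = (-3 + M)*p = p*(-3 + M))
a(o) = o**2
1/(a(h(T, -3)) - 92533) = 1/((9*(-3 - 3))**2 - 92533) = 1/((9*(-6))**2 - 92533) = 1/((-54)**2 - 92533) = 1/(2916 - 92533) = 1/(-89617) = -1/89617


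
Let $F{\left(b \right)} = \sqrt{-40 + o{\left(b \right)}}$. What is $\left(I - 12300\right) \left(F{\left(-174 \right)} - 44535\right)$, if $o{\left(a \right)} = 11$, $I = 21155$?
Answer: $-394357425 + 8855 i \sqrt{29} \approx -3.9436 \cdot 10^{8} + 47686.0 i$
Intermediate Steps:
$F{\left(b \right)} = i \sqrt{29}$ ($F{\left(b \right)} = \sqrt{-40 + 11} = \sqrt{-29} = i \sqrt{29}$)
$\left(I - 12300\right) \left(F{\left(-174 \right)} - 44535\right) = \left(21155 - 12300\right) \left(i \sqrt{29} - 44535\right) = 8855 \left(-44535 + i \sqrt{29}\right) = -394357425 + 8855 i \sqrt{29}$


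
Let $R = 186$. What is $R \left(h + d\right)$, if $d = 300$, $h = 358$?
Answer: $122388$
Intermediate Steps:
$R \left(h + d\right) = 186 \left(358 + 300\right) = 186 \cdot 658 = 122388$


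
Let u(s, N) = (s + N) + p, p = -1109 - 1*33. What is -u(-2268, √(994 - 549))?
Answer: 3410 - √445 ≈ 3388.9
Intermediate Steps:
p = -1142 (p = -1109 - 33 = -1142)
u(s, N) = -1142 + N + s (u(s, N) = (s + N) - 1142 = (N + s) - 1142 = -1142 + N + s)
-u(-2268, √(994 - 549)) = -(-1142 + √(994 - 549) - 2268) = -(-1142 + √445 - 2268) = -(-3410 + √445) = 3410 - √445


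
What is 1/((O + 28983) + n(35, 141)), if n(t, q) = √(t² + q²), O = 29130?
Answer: 58113/3377099663 - √21106/3377099663 ≈ 1.7165e-5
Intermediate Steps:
n(t, q) = √(q² + t²)
1/((O + 28983) + n(35, 141)) = 1/((29130 + 28983) + √(141² + 35²)) = 1/(58113 + √(19881 + 1225)) = 1/(58113 + √21106)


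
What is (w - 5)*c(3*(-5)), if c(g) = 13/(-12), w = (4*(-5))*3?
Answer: 845/12 ≈ 70.417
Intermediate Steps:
w = -60 (w = -20*3 = -60)
c(g) = -13/12 (c(g) = 13*(-1/12) = -13/12)
(w - 5)*c(3*(-5)) = (-60 - 5)*(-13/12) = -65*(-13/12) = 845/12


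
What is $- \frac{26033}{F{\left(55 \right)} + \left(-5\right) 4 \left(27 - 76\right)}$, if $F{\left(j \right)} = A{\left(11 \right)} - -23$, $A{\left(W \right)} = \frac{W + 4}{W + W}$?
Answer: $- \frac{572726}{22081} \approx -25.938$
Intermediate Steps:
$A{\left(W \right)} = \frac{4 + W}{2 W}$
$F{\left(j \right)} = \frac{521}{22}$ ($F{\left(j \right)} = \frac{4 + 11}{2 \cdot 11} - -23 = \frac{1}{2} \cdot \frac{1}{11} \cdot 15 + 23 = \frac{15}{22} + 23 = \frac{521}{22}$)
$- \frac{26033}{F{\left(55 \right)} + \left(-5\right) 4 \left(27 - 76\right)} = - \frac{26033}{\frac{521}{22} + \left(-5\right) 4 \left(27 - 76\right)} = - \frac{26033}{\frac{521}{22} - -980} = - \frac{26033}{\frac{521}{22} + 980} = - \frac{26033}{\frac{22081}{22}} = \left(-26033\right) \frac{22}{22081} = - \frac{572726}{22081}$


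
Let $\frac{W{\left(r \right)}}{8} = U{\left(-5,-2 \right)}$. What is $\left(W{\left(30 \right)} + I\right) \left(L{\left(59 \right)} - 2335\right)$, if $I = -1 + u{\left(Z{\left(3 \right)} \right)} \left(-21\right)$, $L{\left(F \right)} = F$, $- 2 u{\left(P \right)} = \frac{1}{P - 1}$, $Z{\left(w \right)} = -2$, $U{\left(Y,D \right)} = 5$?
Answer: $-80798$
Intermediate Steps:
$W{\left(r \right)} = 40$ ($W{\left(r \right)} = 8 \cdot 5 = 40$)
$u{\left(P \right)} = - \frac{1}{2 \left(-1 + P\right)}$ ($u{\left(P \right)} = - \frac{1}{2 \left(P - 1\right)} = - \frac{1}{2 \left(-1 + P\right)}$)
$I = - \frac{9}{2}$ ($I = -1 + - \frac{1}{-2 + 2 \left(-2\right)} \left(-21\right) = -1 + - \frac{1}{-2 - 4} \left(-21\right) = -1 + - \frac{1}{-6} \left(-21\right) = -1 + \left(-1\right) \left(- \frac{1}{6}\right) \left(-21\right) = -1 + \frac{1}{6} \left(-21\right) = -1 - \frac{7}{2} = - \frac{9}{2} \approx -4.5$)
$\left(W{\left(30 \right)} + I\right) \left(L{\left(59 \right)} - 2335\right) = \left(40 - \frac{9}{2}\right) \left(59 - 2335\right) = \frac{71}{2} \left(-2276\right) = -80798$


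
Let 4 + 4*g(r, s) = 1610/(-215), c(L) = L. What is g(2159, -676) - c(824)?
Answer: -71111/86 ≈ -826.87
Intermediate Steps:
g(r, s) = -247/86 (g(r, s) = -1 + (1610/(-215))/4 = -1 + (1610*(-1/215))/4 = -1 + (¼)*(-322/43) = -1 - 161/86 = -247/86)
g(2159, -676) - c(824) = -247/86 - 1*824 = -247/86 - 824 = -71111/86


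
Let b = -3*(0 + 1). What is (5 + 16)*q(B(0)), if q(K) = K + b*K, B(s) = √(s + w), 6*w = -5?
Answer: -7*I*√30 ≈ -38.341*I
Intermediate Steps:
w = -⅚ (w = (⅙)*(-5) = -⅚ ≈ -0.83333)
b = -3 (b = -3*1 = -3)
B(s) = √(-⅚ + s) (B(s) = √(s - ⅚) = √(-⅚ + s))
q(K) = -2*K (q(K) = K - 3*K = -2*K)
(5 + 16)*q(B(0)) = (5 + 16)*(-√(-30 + 36*0)/3) = 21*(-√(-30 + 0)/3) = 21*(-√(-30)/3) = 21*(-I*√30/3) = -7*I*√30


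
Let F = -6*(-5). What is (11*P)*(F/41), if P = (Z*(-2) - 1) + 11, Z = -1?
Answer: 3960/41 ≈ 96.585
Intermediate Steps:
F = 30
P = 12 (P = (-1*(-2) - 1) + 11 = (2 - 1) + 11 = 1 + 11 = 12)
(11*P)*(F/41) = (11*12)*(30/41) = 132*(30*(1/41)) = 132*(30/41) = 3960/41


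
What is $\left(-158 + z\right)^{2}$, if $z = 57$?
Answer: $10201$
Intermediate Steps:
$\left(-158 + z\right)^{2} = \left(-158 + 57\right)^{2} = \left(-101\right)^{2} = 10201$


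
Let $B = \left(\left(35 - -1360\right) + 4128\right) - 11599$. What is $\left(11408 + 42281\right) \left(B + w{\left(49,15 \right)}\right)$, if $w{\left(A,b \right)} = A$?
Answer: $-323583603$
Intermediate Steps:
$B = -6076$ ($B = \left(\left(35 + 1360\right) + 4128\right) - 11599 = \left(1395 + 4128\right) - 11599 = 5523 - 11599 = -6076$)
$\left(11408 + 42281\right) \left(B + w{\left(49,15 \right)}\right) = \left(11408 + 42281\right) \left(-6076 + 49\right) = 53689 \left(-6027\right) = -323583603$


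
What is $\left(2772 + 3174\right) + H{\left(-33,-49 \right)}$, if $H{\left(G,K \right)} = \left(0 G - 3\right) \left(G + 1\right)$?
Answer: $6042$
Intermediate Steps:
$H{\left(G,K \right)} = -3 - 3 G$ ($H{\left(G,K \right)} = \left(0 - 3\right) \left(1 + G\right) = - 3 \left(1 + G\right) = -3 - 3 G$)
$\left(2772 + 3174\right) + H{\left(-33,-49 \right)} = \left(2772 + 3174\right) - -96 = 5946 + \left(-3 + 99\right) = 5946 + 96 = 6042$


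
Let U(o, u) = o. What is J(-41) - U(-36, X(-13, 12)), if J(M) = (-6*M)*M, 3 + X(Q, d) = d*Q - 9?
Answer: -10050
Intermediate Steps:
X(Q, d) = -12 + Q*d (X(Q, d) = -3 + (d*Q - 9) = -3 + (Q*d - 9) = -3 + (-9 + Q*d) = -12 + Q*d)
J(M) = -6*M**2
J(-41) - U(-36, X(-13, 12)) = -6*(-41)**2 - 1*(-36) = -6*1681 + 36 = -10086 + 36 = -10050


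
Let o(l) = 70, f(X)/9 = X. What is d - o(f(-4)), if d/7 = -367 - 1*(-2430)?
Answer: 14371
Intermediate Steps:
d = 14441 (d = 7*(-367 - 1*(-2430)) = 7*(-367 + 2430) = 7*2063 = 14441)
f(X) = 9*X
d - o(f(-4)) = 14441 - 1*70 = 14441 - 70 = 14371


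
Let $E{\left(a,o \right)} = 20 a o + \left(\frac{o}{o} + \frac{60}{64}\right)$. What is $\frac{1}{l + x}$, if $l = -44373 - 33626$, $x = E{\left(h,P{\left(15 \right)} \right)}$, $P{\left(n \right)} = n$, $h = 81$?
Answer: $- \frac{16}{859153} \approx -1.8623 \cdot 10^{-5}$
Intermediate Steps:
$E{\left(a,o \right)} = \frac{31}{16} + 20 a o$ ($E{\left(a,o \right)} = 20 a o + \left(1 + 60 \cdot \frac{1}{64}\right) = 20 a o + \left(1 + \frac{15}{16}\right) = 20 a o + \frac{31}{16} = \frac{31}{16} + 20 a o$)
$x = \frac{388831}{16}$ ($x = \frac{31}{16} + 20 \cdot 81 \cdot 15 = \frac{31}{16} + 24300 = \frac{388831}{16} \approx 24302.0$)
$l = -77999$
$\frac{1}{l + x} = \frac{1}{-77999 + \frac{388831}{16}} = \frac{1}{- \frac{859153}{16}} = - \frac{16}{859153}$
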